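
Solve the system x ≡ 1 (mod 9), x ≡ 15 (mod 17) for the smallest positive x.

x ≡ 1 (mod 9) gives x ∈ {1, 10, 19, 28, 37, 46, 55, 64, …}.
The first of these with x mod 17 = 15 is 100.

100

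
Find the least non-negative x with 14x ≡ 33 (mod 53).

44

14⁻¹ ≡ 19 (mod 53) because 14·19 = 266 = 5·53 + 1.
Multiplying both sides by 19: x ≡ 19·33 = 627 ≡ 44 (mod 53).
Check: 14·44 = 616 = 11·53 + 33.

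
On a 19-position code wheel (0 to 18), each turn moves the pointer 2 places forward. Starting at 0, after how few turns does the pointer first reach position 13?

16

2⁻¹ ≡ 10 (mod 19) because 2·10 = 20 = 1·19 + 1.
So x ≡ 10·13 = 130 ≡ 16 (mod 19).
Check: 2·16 = 32 = 1·19 + 13.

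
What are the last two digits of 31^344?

By repeated squaring mod 100: 31^1≡31, 31^2≡61, 31^4≡21, 31^8≡41, 31^16≡81, 31^32≡61, 31^64≡21, 31^128≡41, 31^256≡81.
Since 344 = 8 + 16 + 64 + 256 in binary, 31^344 ≡ 41·81·21·81 ≡ 21 (mod 100).

21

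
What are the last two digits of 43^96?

Square-and-reduce mod 100: 43^1≡43, 43^2≡49, 43^4≡1, 43^8≡1, 43^16≡1, 43^32≡1, 43^64≡1.
Since 96 = 32 + 64 in binary, 43^96 ≡ 1·1 ≡ 1 (mod 100).

01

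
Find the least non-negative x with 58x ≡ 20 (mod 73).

23

58⁻¹ ≡ 34 (mod 73) because 58·34 = 1972 = 27·73 + 1.
So x ≡ 34·20 = 680 ≡ 23 (mod 73).
Check: 58·23 = 1334 = 18·73 + 20.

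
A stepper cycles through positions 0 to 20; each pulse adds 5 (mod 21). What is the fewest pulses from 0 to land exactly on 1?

17

5·17 = 85 = 4·21 + 1, so 5⁻¹ ≡ 17 (mod 21).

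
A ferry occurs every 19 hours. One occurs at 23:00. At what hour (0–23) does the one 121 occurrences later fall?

18

121·19 = 2299.
2299 mod 24 = 19 (since 95·24 = 2280).
(23 + 19) mod 24 = 18.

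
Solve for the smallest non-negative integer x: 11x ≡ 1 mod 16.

The inverse of 11 mod 16 is 3 (since 11·3 = 33 ≡ 1).
Multiplying both sides by 3: x ≡ 3·1 = 3 ≡ 3 (mod 16).
Check: 11·3 = 33 = 2·16 + 1.

3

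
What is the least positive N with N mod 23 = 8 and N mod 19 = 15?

x ≡ 15 (mod 19) gives x ∈ {15, 34, 53, 72, 91, 110, 129, 148, …}.
The first of these with x mod 23 = 8 is 376.

376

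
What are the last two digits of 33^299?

By repeated squaring mod 100: 33^1≡33, 33^2≡89, 33^4≡21, 33^8≡41, 33^16≡81, 33^32≡61, 33^64≡21, 33^128≡41, 33^256≡81.
Since 299 = 1 + 2 + 8 + 32 + 256 in binary, 33^299 ≡ 33·89·41·61·81 ≡ 97 (mod 100).

97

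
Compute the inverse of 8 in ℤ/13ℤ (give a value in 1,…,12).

13 = 1·8 + 5
8 = 1·5 + 3
5 = 1·3 + 2
3 = 1·2 + 1
2 = 2·1 + 0
Back-substituting gives 8·5 ≡ 1 (mod 13).

5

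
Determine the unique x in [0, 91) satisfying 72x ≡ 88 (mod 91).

The inverse of 72 mod 91 is 67 (since 72·67 = 4824 ≡ 1).
So x ≡ 67·88 = 5896 ≡ 72 (mod 91).

72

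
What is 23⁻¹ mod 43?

15

23·15 = 345 = 8·43 + 1, so 23⁻¹ ≡ 15 (mod 43).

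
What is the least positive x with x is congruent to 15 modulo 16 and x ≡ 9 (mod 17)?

111

x ≡ 15 (mod 16) gives x ∈ {15, 31, 47, 63, 79, 95, 111}.
The first of these with x mod 17 = 9 is 111.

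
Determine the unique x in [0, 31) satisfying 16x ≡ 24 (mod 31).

17

The inverse of 16 mod 31 is 2 (since 16·2 = 32 ≡ 1).
Multiplying both sides by 2: x ≡ 2·24 = 48 ≡ 17 (mod 31).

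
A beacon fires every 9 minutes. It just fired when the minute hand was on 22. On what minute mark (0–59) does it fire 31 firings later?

31·9 = 279.
279 − 4·60 = 39, so 279 ≡ 39 (mod 60).
(22 + 39) mod 60 = 1.

1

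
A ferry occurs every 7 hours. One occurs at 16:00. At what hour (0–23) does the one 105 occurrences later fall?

7

105·7 = 735.
Dividing 735 by 24 gives quotient 30 and remainder 15.
(16 + 15) mod 24 = 7.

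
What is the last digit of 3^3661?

Last digits of 3^n: 3, 9, 7, 1 (period 4).
3661 mod 4 = 1, so the last digit matches 3^1 = 3.

3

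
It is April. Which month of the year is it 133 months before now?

March

Dividing 133 by 12 gives quotient 11 and remainder 1.
April − 1 month → March.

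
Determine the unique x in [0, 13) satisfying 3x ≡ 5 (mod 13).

3⁻¹ ≡ 9 (mod 13) because 3·9 = 27 = 2·13 + 1.
So x ≡ 9·5 = 45 ≡ 6 (mod 13).

6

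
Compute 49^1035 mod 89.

Successive squares of 49 mod 89: 49^1≡49, 49^2≡87, 49^4≡4, 49^8≡16, 49^16≡78, 49^32≡32, 49^64≡45, 49^128≡67, 49^256≡39, 49^512≡8, 49^1024≡64.
1035 = 1 + 2 + 8 + 1024, so 49^1035 ≡ 49·87·16·64 ≡ 40 (mod 89).

40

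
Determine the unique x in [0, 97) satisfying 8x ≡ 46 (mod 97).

30

8⁻¹ ≡ 85 (mod 97) because 8·85 = 680 = 7·97 + 1.
Multiplying both sides by 85: x ≡ 85·46 = 3910 ≡ 30 (mod 97).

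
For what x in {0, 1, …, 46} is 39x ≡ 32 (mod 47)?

43

The inverse of 39 mod 47 is 41 (since 39·41 = 1599 ≡ 1).
Multiplying both sides by 41: x ≡ 41·32 = 1312 ≡ 43 (mod 47).
Check: 39·43 = 1677 = 35·47 + 32.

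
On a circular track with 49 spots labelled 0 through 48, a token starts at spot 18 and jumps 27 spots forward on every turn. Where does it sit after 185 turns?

185·27 = 4995.
Dividing 4995 by 49 gives quotient 101 and remainder 46.
(18 + 46) mod 49 = 15.

15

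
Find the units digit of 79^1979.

Powers of 9 mod 10 repeat with period 2: 9, 1.
1979 mod 2 = 1, so the last digit matches 9^1 = 9.

9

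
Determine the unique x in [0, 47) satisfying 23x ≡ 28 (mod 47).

38

The inverse of 23 mod 47 is 45 (since 23·45 = 1035 ≡ 1).
Multiplying both sides by 45: x ≡ 45·28 = 1260 ≡ 38 (mod 47).
Check: 23·38 = 874 = 18·47 + 28.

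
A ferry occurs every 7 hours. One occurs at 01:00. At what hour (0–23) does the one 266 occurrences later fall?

15

266·7 = 1862.
Dividing 1862 by 24 gives quotient 77 and remainder 14.
(1 + 14) mod 24 = 15.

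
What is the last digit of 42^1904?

6

Last digits of 2^n: 2, 4, 8, 6 (period 4).
1904 leaves remainder 0 on division by 4, so 42^1904 ends in 6.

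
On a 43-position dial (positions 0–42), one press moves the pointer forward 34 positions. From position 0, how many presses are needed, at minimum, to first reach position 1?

19

43 = 1·34 + 9
34 = 3·9 + 7
9 = 1·7 + 2
7 = 3·2 + 1
2 = 2·1 + 0
Back-substituting gives 34·19 ≡ 1 (mod 43).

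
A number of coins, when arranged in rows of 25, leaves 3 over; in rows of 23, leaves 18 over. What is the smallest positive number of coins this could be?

Since 23·12 ≡ 1 (mod 25), take x = 18 + 23·((3−18)·12 mod 25) = 18 + 23·20 = 478.
Check: 478 mod 25 = 3, 478 mod 23 = 18.

478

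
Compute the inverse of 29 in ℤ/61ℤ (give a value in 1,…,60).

40

61 = 2·29 + 3
29 = 9·3 + 2
3 = 1·2 + 1
2 = 2·1 + 0
Back-substituting gives 29·40 ≡ 1 (mod 61).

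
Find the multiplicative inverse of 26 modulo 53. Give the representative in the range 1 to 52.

26·51 = 1326 = 25·53 + 1, so 26⁻¹ ≡ 51 (mod 53).

51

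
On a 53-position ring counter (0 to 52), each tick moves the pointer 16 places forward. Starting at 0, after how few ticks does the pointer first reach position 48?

3

16⁻¹ ≡ 10 (mod 53) because 16·10 = 160 = 3·53 + 1.
So x ≡ 10·48 = 480 ≡ 3 (mod 53).
Check: 16·3 = 48 = 0·53 + 48.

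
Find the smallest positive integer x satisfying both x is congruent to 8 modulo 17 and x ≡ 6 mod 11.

x ≡ 6 (mod 11) gives x ∈ {6, 17, 28, 39, 50, 61, 72, 83, …}.
The first of these with x mod 17 = 8 is 127.

127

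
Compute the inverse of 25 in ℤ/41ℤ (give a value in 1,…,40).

41 = 1·25 + 16
25 = 1·16 + 9
16 = 1·9 + 7
9 = 1·7 + 2
7 = 3·2 + 1
2 = 2·1 + 0
Back-substituting gives 25·23 ≡ 1 (mod 41).

23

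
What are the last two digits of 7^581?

By repeated squaring mod 100: 7^1≡7, 7^2≡49, 7^4≡1, 7^8≡1, 7^16≡1, 7^32≡1, 7^64≡1, 7^128≡1, 7^256≡1, 7^512≡1.
Since 581 = 1 + 4 + 64 + 512 in binary, 7^581 ≡ 7·1·1·1 ≡ 7 (mod 100).

07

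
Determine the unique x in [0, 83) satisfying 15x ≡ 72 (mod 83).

38

The inverse of 15 mod 83 is 72 (since 15·72 = 1080 ≡ 1).
Multiplying both sides by 72: x ≡ 72·72 = 5184 ≡ 38 (mod 83).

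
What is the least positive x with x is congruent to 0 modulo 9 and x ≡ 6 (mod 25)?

x ≡ 0 (mod 9) gives x ∈ {0, 9, 18, 27, 36, 45, 54, 63, …}.
The first of these with x mod 25 = 6 is 81.

81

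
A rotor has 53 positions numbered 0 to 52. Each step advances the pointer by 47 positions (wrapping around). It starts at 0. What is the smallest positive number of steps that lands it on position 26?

47⁻¹ ≡ 44 (mod 53) because 47·44 = 2068 = 39·53 + 1.
So x ≡ 44·26 = 1144 ≡ 31 (mod 53).
Check: 47·31 = 1457 = 27·53 + 26.

31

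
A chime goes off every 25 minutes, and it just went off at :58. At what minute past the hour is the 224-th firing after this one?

18

224·25 = 5600.
5600 mod 60 = 20 (since 93·60 = 5580).
(58 + 20) mod 60 = 18.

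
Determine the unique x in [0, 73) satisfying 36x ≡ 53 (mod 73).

36⁻¹ ≡ 71 (mod 73) because 36·71 = 2556 = 35·73 + 1.
So x ≡ 71·53 = 3763 ≡ 40 (mod 73).

40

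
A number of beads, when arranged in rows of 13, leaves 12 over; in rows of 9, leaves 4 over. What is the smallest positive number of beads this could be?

x ≡ 4 (mod 9) gives x ∈ {4, 13, 22, 31, 40, 49, 58, 67, …}.
The first of these with x mod 13 = 12 is 103.

103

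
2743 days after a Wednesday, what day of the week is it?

Tuesday

2743 mod 7 = 6 (since 391·7 = 2737).
Wednesday + 6 days → Tuesday.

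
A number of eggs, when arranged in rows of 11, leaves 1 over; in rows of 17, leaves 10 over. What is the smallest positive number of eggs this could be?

78

Since 17·2 ≡ 1 (mod 11), take x = 10 + 17·((1−10)·2 mod 11) = 10 + 17·4 = 78.
Check: 78 mod 11 = 1, 78 mod 17 = 10.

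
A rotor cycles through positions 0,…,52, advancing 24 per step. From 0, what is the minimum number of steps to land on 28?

The inverse of 24 mod 53 is 42 (since 24·42 = 1008 ≡ 1).
Multiplying both sides by 42: x ≡ 42·28 = 1176 ≡ 10 (mod 53).

10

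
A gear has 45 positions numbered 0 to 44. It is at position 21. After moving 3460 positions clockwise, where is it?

16

3460 mod 45 = 40 (since 76·45 = 3420).
(21 + 40) mod 45 = 16.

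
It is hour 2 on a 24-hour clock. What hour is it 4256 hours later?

10

4256 = 177·24 + 8, so 4256 mod 24 = 8.
(2 + 8) mod 24 = 10.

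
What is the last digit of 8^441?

The units digit of 8^n cycles with period 4: 8, 4, 2, 6, …
441 mod 4 = 1, so the last digit matches 8^1 = 8.

8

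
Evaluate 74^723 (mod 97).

Successive squares of 74 mod 97: 74^1≡74, 74^2≡44, 74^4≡93, 74^8≡16, 74^16≡62, 74^32≡61, 74^64≡35, 74^128≡61, 74^256≡35, 74^512≡61.
723 = 1 + 2 + 16 + 64 + 128 + 512, so 74^723 ≡ 74·44·62·35·61·61 ≡ 42 (mod 97).

42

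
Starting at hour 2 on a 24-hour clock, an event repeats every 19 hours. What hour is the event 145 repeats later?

145·19 = 2755.
2755 mod 24 = 19 (since 114·24 = 2736).
(2 + 19) mod 24 = 21.

21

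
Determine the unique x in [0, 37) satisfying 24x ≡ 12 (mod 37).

24⁻¹ ≡ 17 (mod 37) because 24·17 = 408 = 11·37 + 1.
Multiplying both sides by 17: x ≡ 17·12 = 204 ≡ 19 (mod 37).

19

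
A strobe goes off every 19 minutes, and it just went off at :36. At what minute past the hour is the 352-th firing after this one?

4

352·19 = 6688.
6688 = 111·60 + 28, so 6688 mod 60 = 28.
(36 + 28) mod 60 = 4.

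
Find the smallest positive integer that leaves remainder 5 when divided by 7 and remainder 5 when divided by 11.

5

Since 11·2 ≡ 1 (mod 7), take x = 5 + 11·((5−5)·2 mod 7) = 5 + 11·0 = 5.
Check: 5 mod 7 = 5, 5 mod 11 = 5.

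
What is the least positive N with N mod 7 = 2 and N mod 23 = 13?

Since 23·4 ≡ 1 (mod 7), take x = 13 + 23·((2−13)·4 mod 7) = 13 + 23·5 = 128.
Check: 128 mod 7 = 2, 128 mod 23 = 13.

128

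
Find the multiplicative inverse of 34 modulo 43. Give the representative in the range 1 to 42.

34·19 = 646 = 15·43 + 1, so 34⁻¹ ≡ 19 (mod 43).

19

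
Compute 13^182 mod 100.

By repeated squaring mod 100: 13^1≡13, 13^2≡69, 13^4≡61, 13^8≡21, 13^16≡41, 13^32≡81, 13^64≡61, 13^128≡21.
Since 182 = 2 + 4 + 16 + 32 + 128 in binary, 13^182 ≡ 69·61·41·81·21 ≡ 69 (mod 100).

69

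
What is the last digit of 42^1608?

Last digits of 2^n: 2, 4, 8, 6 (period 4).
1608 leaves remainder 0 on division by 4, so 42^1608 ends in 6.

6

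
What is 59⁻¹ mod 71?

59·65 = 3835 = 54·71 + 1, so 59⁻¹ ≡ 65 (mod 71).

65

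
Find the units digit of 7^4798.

Last digits of 7^n: 7, 9, 3, 1 (period 4).
4798 leaves remainder 2 on division by 4, so 7^4798 ends in 9.

9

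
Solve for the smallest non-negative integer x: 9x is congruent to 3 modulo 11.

4

The inverse of 9 mod 11 is 5 (since 9·5 = 45 ≡ 1).
Multiplying both sides by 5: x ≡ 5·3 = 15 ≡ 4 (mod 11).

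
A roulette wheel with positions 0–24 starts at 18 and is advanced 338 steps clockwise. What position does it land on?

6

338 = 13·25 + 13, so 338 mod 25 = 13.
(18 + 13) mod 25 = 6.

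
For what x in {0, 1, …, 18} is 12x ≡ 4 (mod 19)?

13

The inverse of 12 mod 19 is 8 (since 12·8 = 96 ≡ 1).
Multiplying both sides by 8: x ≡ 8·4 = 32 ≡ 13 (mod 19).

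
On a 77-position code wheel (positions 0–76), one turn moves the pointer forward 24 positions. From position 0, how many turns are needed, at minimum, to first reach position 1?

61

77 = 3·24 + 5
24 = 4·5 + 4
5 = 1·4 + 1
4 = 4·1 + 0
Back-substituting gives 24·61 ≡ 1 (mod 77).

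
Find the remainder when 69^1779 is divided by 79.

By repeated squaring mod 79: 69^1≡69, 69^2≡21, 69^4≡46, 69^8≡62, 69^16≡52, 69^32≡18, 69^64≡8, 69^128≡64, 69^256≡67, 69^512≡65, 69^1024≡38.
1779 = 1 + 2 + 16 + 32 + 64 + 128 + 512 + 1024, so 69^1779 ≡ 69·21·52·18·8·64·65·38 ≡ 15 (mod 79).

15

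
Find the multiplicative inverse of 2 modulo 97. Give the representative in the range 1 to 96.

2·49 = 98 = 1·97 + 1, so 2⁻¹ ≡ 49 (mod 97).

49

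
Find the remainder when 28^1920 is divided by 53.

46

By repeated squaring mod 53: 28^1≡28, 28^2≡42, 28^4≡15, 28^8≡13, 28^16≡10, 28^32≡47, 28^64≡36, 28^128≡24, 28^256≡46, 28^512≡49, 28^1024≡16.
Since 1920 = 128 + 256 + 512 + 1024 in binary, 28^1920 ≡ 24·46·49·16 ≡ 46 (mod 53).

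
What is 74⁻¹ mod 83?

46

74·46 = 3404 = 41·83 + 1, so 74⁻¹ ≡ 46 (mod 83).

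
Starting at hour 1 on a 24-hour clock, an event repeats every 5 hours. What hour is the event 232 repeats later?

9

232·5 = 1160.
1160 = 48·24 + 8, so 1160 mod 24 = 8.
(1 + 8) mod 24 = 9.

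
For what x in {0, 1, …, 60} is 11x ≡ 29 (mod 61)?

47

11⁻¹ ≡ 50 (mod 61) because 11·50 = 550 = 9·61 + 1.
So x ≡ 50·29 = 1450 ≡ 47 (mod 61).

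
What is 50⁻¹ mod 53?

35

50·35 = 1750 = 33·53 + 1, so 50⁻¹ ≡ 35 (mod 53).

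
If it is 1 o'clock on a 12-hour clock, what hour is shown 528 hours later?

528 = 44·12 + 0, so 528 mod 12 = 0.
1 + 0 → 1 on a 12-hour dial.

1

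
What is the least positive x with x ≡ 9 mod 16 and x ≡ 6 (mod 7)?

x ≡ 6 (mod 7) gives x ∈ {6, 13, 20, 27, 34, 41}.
The first of these with x mod 16 = 9 is 41.

41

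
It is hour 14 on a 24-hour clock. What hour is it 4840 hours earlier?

22

4840 = 201·24 + 16, so 4840 mod 24 = 16.
(14 − 16) mod 24 = 22.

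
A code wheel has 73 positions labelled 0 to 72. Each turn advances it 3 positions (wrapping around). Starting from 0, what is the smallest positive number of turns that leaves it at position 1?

49

3·49 = 147 = 2·73 + 1, so 3⁻¹ ≡ 49 (mod 73).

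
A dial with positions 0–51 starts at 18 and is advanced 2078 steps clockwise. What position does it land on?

16

2078 mod 52 = 50 (since 39·52 = 2028).
(18 + 50) mod 52 = 16.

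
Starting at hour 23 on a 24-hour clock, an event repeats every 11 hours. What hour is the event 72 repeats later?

23

72·11 = 792.
792 − 33·24 = 0, so 792 ≡ 0 (mod 24).
(23 + 0) mod 24 = 23.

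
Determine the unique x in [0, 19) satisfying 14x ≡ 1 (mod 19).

14⁻¹ ≡ 15 (mod 19) because 14·15 = 210 = 11·19 + 1.
Multiplying both sides by 15: x ≡ 15·1 = 15 ≡ 15 (mod 19).

15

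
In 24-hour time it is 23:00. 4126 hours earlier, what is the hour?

4126 − 171·24 = 22, so 4126 ≡ 22 (mod 24).
(23 − 22) mod 24 = 1.

1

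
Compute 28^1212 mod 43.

4

Square-and-reduce mod 43: 28^1≡28, 28^2≡10, 28^4≡14, 28^8≡24, 28^16≡17, 28^32≡31, 28^64≡15, 28^128≡10, 28^256≡14, 28^512≡24, 28^1024≡17.
Since 1212 = 4 + 8 + 16 + 32 + 128 + 1024 in binary, 28^1212 ≡ 14·24·17·31·10·17 ≡ 4 (mod 43).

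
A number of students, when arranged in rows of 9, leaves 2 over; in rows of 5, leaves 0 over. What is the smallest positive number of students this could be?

Since 5·2 ≡ 1 (mod 9), take x = 0 + 5·((2−0)·2 mod 9) = 0 + 5·4 = 20.
Check: 20 mod 9 = 2, 20 mod 5 = 0.

20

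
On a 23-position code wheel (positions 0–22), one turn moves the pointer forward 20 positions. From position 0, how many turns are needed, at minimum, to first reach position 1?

23 = 1·20 + 3
20 = 6·3 + 2
3 = 1·2 + 1
2 = 2·1 + 0
Back-substituting gives 20·15 ≡ 1 (mod 23).

15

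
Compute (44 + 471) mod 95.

40

471 mod 95 = 91 (since 4·95 = 380).
(44 + 91) mod 95 = 40.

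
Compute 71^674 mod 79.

21

By repeated squaring mod 79: 71^1≡71, 71^2≡64, 71^4≡67, 71^8≡65, 71^16≡38, 71^32≡22, 71^64≡10, 71^128≡21, 71^256≡46, 71^512≡62.
674 = 2 + 32 + 128 + 512, so 71^674 ≡ 64·22·21·62 ≡ 21 (mod 79).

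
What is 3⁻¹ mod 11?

3·4 = 12 = 1·11 + 1, so 3⁻¹ ≡ 4 (mod 11).

4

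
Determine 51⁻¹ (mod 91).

91 = 1·51 + 40
51 = 1·40 + 11
40 = 3·11 + 7
11 = 1·7 + 4
7 = 1·4 + 3
4 = 1·3 + 1
3 = 3·1 + 0
Back-substituting gives 51·25 ≡ 1 (mod 91).

25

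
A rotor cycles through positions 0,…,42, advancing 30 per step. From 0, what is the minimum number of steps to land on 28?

The inverse of 30 mod 43 is 33 (since 30·33 = 990 ≡ 1).
Multiplying both sides by 33: x ≡ 33·28 = 924 ≡ 21 (mod 43).

21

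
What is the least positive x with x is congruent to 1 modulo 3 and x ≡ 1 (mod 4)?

Since 4·1 ≡ 1 (mod 3), take x = 1 + 4·((1−1)·1 mod 3) = 1 + 4·0 = 1.
Check: 1 mod 3 = 1, 1 mod 4 = 1.

1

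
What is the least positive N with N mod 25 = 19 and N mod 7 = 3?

94

Since 7·18 ≡ 1 (mod 25), take x = 3 + 7·((19−3)·18 mod 25) = 3 + 7·13 = 94.
Check: 94 mod 25 = 19, 94 mod 7 = 3.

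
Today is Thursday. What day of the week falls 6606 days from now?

6606 mod 7 = 5 (since 943·7 = 6601).
Thursday + 5 days → Tuesday.

Tuesday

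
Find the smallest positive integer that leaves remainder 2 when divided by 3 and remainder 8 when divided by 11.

8

Since 11·2 ≡ 1 (mod 3), take x = 8 + 11·((2−8)·2 mod 3) = 8 + 11·0 = 8.
Check: 8 mod 3 = 2, 8 mod 11 = 8.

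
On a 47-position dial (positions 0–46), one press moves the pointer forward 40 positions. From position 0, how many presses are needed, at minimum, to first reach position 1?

20

47 = 1·40 + 7
40 = 5·7 + 5
7 = 1·5 + 2
5 = 2·2 + 1
2 = 2·1 + 0
Back-substituting gives 40·20 ≡ 1 (mod 47).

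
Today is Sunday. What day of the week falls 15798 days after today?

Saturday

Dividing 15798 by 7 gives quotient 2256 and remainder 6.
Sunday + 6 days → Saturday.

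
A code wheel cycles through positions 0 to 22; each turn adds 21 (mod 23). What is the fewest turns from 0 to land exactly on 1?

11

23 = 1·21 + 2
21 = 10·2 + 1
2 = 2·1 + 0
Back-substituting gives 21·11 ≡ 1 (mod 23).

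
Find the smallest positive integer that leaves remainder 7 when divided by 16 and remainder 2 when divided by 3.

23

x ≡ 2 (mod 3) gives x ∈ {2, 5, 8, 11, 14, 17, 20, 23}.
The first of these with x mod 16 = 7 is 23.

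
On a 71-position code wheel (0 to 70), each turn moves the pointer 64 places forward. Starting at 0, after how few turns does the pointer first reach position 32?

The inverse of 64 mod 71 is 10 (since 64·10 = 640 ≡ 1).
So x ≡ 10·32 = 320 ≡ 36 (mod 71).

36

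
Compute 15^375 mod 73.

By repeated squaring mod 73: 15^1≡15, 15^2≡6, 15^4≡36, 15^8≡55, 15^16≡32, 15^32≡2, 15^64≡4, 15^128≡16, 15^256≡37.
Since 375 = 1 + 2 + 4 + 16 + 32 + 64 + 256 in binary, 15^375 ≡ 15·6·36·32·2·4·37 ≡ 7 (mod 73).

7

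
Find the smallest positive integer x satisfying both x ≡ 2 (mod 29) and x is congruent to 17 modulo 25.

292

x ≡ 17 (mod 25) gives x ∈ {17, 42, 67, 92, 117, 142, 167, 192, …}.
The first of these with x mod 29 = 2 is 292.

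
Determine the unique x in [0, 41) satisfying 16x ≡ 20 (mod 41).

The inverse of 16 mod 41 is 18 (since 16·18 = 288 ≡ 1).
So x ≡ 18·20 = 360 ≡ 32 (mod 41).
Check: 16·32 = 512 = 12·41 + 20.

32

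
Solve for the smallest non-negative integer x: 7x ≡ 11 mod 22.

The inverse of 7 mod 22 is 19 (since 7·19 = 133 ≡ 1).
Multiplying both sides by 19: x ≡ 19·11 = 209 ≡ 11 (mod 22).

11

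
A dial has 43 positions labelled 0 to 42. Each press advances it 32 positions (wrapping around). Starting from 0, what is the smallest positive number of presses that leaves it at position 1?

43 = 1·32 + 11
32 = 2·11 + 10
11 = 1·10 + 1
10 = 10·1 + 0
Back-substituting gives 32·39 ≡ 1 (mod 43).

39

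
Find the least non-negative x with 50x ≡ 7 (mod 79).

27

50⁻¹ ≡ 49 (mod 79) because 50·49 = 2450 = 31·79 + 1.
So x ≡ 49·7 = 343 ≡ 27 (mod 79).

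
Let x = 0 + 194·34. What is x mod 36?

8

194·34 = 6596.
6596 = 183·36 + 8, so 6596 mod 36 = 8.
(0 + 8) mod 36 = 8.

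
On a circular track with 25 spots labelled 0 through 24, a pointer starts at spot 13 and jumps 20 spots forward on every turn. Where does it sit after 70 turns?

70·20 = 1400.
Dividing 1400 by 25 gives quotient 56 and remainder 0.
(13 + 0) mod 25 = 13.

13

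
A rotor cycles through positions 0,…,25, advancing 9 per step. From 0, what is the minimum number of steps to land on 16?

The inverse of 9 mod 26 is 3 (since 9·3 = 27 ≡ 1).
So x ≡ 3·16 = 48 ≡ 22 (mod 26).

22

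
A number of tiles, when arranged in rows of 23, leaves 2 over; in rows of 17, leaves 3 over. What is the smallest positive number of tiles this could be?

x ≡ 3 (mod 17) gives x ∈ {3, 20, 37, 54, 71}.
The first of these with x mod 23 = 2 is 71.

71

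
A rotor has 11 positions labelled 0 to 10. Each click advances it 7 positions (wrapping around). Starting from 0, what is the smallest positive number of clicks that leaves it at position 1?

8

11 = 1·7 + 4
7 = 1·4 + 3
4 = 1·3 + 1
3 = 3·1 + 0
Back-substituting gives 7·8 ≡ 1 (mod 11).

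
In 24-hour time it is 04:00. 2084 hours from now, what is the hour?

0

2084 = 86·24 + 20, so 2084 mod 24 = 20.
(4 + 20) mod 24 = 0.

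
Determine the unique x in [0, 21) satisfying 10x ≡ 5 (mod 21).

11

10⁻¹ ≡ 19 (mod 21) because 10·19 = 190 = 9·21 + 1.
So x ≡ 19·5 = 95 ≡ 11 (mod 21).
Check: 10·11 = 110 = 5·21 + 5.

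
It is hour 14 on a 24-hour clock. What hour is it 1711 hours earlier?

Dividing 1711 by 24 gives quotient 71 and remainder 7.
(14 − 7) mod 24 = 7.

7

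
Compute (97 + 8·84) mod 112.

97

8·84 = 672.
672 − 6·112 = 0, so 672 ≡ 0 (mod 112).
(97 + 0) mod 112 = 97.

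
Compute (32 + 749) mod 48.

749 mod 48 = 29 (since 15·48 = 720).
(32 + 29) mod 48 = 13.

13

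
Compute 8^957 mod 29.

Successive squares of 8 mod 29: 8^1≡8, 8^2≡6, 8^4≡7, 8^8≡20, 8^16≡23, 8^32≡7, 8^64≡20, 8^128≡23, 8^256≡7, 8^512≡20.
957 = 1 + 4 + 8 + 16 + 32 + 128 + 256 + 512, so 8^957 ≡ 8·7·20·23·7·23·7·20 ≡ 27 (mod 29).

27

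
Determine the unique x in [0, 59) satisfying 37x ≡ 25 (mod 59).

23

37⁻¹ ≡ 8 (mod 59) because 37·8 = 296 = 5·59 + 1.
So x ≡ 8·25 = 200 ≡ 23 (mod 59).
Check: 37·23 = 851 = 14·59 + 25.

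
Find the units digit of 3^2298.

9

Powers of 3 mod 10 repeat with period 4: 3, 9, 7, 1.
2298 mod 4 = 2, so the last digit matches 3^2 = 9.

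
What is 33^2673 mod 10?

Powers of 3 mod 10 repeat with period 4: 3, 9, 7, 1.
2673 mod 4 = 1, so the last digit matches 3^1 = 3.

3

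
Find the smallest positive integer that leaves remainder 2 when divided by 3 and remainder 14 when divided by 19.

14

Since 19·1 ≡ 1 (mod 3), take x = 14 + 19·((2−14)·1 mod 3) = 14 + 19·0 = 14.
Check: 14 mod 3 = 2, 14 mod 19 = 14.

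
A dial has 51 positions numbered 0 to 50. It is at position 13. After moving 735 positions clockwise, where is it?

34

735 − 14·51 = 21, so 735 ≡ 21 (mod 51).
(13 + 21) mod 51 = 34.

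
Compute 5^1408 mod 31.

5

Square-and-reduce mod 31: 5^1≡5, 5^2≡25, 5^4≡5, 5^8≡25, 5^16≡5, 5^32≡25, 5^64≡5, 5^128≡25, 5^256≡5, 5^512≡25, 5^1024≡5.
Since 1408 = 128 + 256 + 1024 in binary, 5^1408 ≡ 25·5·5 ≡ 5 (mod 31).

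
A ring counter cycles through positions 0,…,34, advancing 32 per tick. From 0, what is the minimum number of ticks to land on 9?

32⁻¹ ≡ 23 (mod 35) because 32·23 = 736 = 21·35 + 1.
So x ≡ 23·9 = 207 ≡ 32 (mod 35).

32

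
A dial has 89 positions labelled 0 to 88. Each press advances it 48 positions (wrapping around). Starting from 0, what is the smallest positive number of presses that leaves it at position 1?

13

48·13 = 624 = 7·89 + 1, so 48⁻¹ ≡ 13 (mod 89).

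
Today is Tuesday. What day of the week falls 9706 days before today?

Dividing 9706 by 7 gives quotient 1386 and remainder 4.
Tuesday − 4 days → Friday.

Friday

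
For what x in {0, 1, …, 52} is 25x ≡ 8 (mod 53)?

25⁻¹ ≡ 17 (mod 53) because 25·17 = 425 = 8·53 + 1.
So x ≡ 17·8 = 136 ≡ 30 (mod 53).
Check: 25·30 = 750 = 14·53 + 8.

30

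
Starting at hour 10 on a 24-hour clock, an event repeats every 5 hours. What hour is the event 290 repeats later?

290·5 = 1450.
1450 = 60·24 + 10, so 1450 mod 24 = 10.
(10 + 10) mod 24 = 20.

20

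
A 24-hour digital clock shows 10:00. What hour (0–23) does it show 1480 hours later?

1480 − 61·24 = 16, so 1480 ≡ 16 (mod 24).
(10 + 16) mod 24 = 2.

2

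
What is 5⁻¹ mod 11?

9

5·9 = 45 = 4·11 + 1, so 5⁻¹ ≡ 9 (mod 11).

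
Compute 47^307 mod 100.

Square-and-reduce mod 100: 47^1≡47, 47^2≡9, 47^4≡81, 47^8≡61, 47^16≡21, 47^32≡41, 47^64≡81, 47^128≡61, 47^256≡21.
307 = 1 + 2 + 16 + 32 + 256, so 47^307 ≡ 47·9·21·41·21 ≡ 63 (mod 100).

63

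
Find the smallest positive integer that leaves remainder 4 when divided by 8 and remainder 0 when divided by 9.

36

Since 9·1 ≡ 1 (mod 8), take x = 0 + 9·((4−0)·1 mod 8) = 0 + 9·4 = 36.
Check: 36 mod 8 = 4, 36 mod 9 = 0.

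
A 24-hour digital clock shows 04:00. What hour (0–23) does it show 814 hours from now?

2

814 − 33·24 = 22, so 814 ≡ 22 (mod 24).
(4 + 22) mod 24 = 2.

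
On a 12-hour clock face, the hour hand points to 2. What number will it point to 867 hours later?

5

867 = 72·12 + 3, so 867 mod 12 = 3.
2 + 3 → 5 on a 12-hour dial.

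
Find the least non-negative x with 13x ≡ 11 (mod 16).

The inverse of 13 mod 16 is 5 (since 13·5 = 65 ≡ 1).
So x ≡ 5·11 = 55 ≡ 7 (mod 16).

7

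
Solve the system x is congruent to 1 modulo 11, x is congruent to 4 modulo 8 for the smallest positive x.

x ≡ 4 (mod 8) gives x ∈ {4, 12}.
The first of these with x mod 11 = 1 is 12.

12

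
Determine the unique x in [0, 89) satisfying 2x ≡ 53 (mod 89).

2⁻¹ ≡ 45 (mod 89) because 2·45 = 90 = 1·89 + 1.
Multiplying both sides by 45: x ≡ 45·53 = 2385 ≡ 71 (mod 89).
Check: 2·71 = 142 = 1·89 + 53.

71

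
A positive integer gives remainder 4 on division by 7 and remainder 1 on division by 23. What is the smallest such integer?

116

Since 23·4 ≡ 1 (mod 7), take x = 1 + 23·((4−1)·4 mod 7) = 1 + 23·5 = 116.
Check: 116 mod 7 = 4, 116 mod 23 = 1.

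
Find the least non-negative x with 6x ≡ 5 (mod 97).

6⁻¹ ≡ 81 (mod 97) because 6·81 = 486 = 5·97 + 1.
So x ≡ 81·5 = 405 ≡ 17 (mod 97).

17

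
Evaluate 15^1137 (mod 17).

Successive squares of 15 mod 17: 15^1≡15, 15^2≡4, 15^4≡16, 15^8≡1, 15^16≡1, 15^32≡1, 15^64≡1, 15^128≡1, 15^256≡1, 15^512≡1, 15^1024≡1.
Since 1137 = 1 + 16 + 32 + 64 + 1024 in binary, 15^1137 ≡ 15·1·1·1·1 ≡ 15 (mod 17).

15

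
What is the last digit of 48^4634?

Last digits of 8^n: 8, 4, 2, 6 (period 4).
4634 leaves remainder 2 on division by 4, so 48^4634 ends in 4.

4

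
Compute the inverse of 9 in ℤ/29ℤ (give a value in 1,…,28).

9·13 = 117 = 4·29 + 1, so 9⁻¹ ≡ 13 (mod 29).

13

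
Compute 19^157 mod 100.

Square-and-reduce mod 100: 19^1≡19, 19^2≡61, 19^4≡21, 19^8≡41, 19^16≡81, 19^32≡61, 19^64≡21, 19^128≡41.
157 = 1 + 4 + 8 + 16 + 128, so 19^157 ≡ 19·21·41·81·41 ≡ 39 (mod 100).

39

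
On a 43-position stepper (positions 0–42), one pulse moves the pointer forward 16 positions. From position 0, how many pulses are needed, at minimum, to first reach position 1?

35

43 = 2·16 + 11
16 = 1·11 + 5
11 = 2·5 + 1
5 = 5·1 + 0
Back-substituting gives 16·35 ≡ 1 (mod 43).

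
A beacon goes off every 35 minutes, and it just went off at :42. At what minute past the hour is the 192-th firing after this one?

42

192·35 = 6720.
6720 = 112·60 + 0, so 6720 mod 60 = 0.
(42 + 0) mod 60 = 42.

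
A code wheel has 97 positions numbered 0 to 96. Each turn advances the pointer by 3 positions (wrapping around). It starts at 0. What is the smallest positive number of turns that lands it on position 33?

11

The inverse of 3 mod 97 is 65 (since 3·65 = 195 ≡ 1).
Multiplying both sides by 65: x ≡ 65·33 = 2145 ≡ 11 (mod 97).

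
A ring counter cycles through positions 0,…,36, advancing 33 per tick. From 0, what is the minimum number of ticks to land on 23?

22

33⁻¹ ≡ 9 (mod 37) because 33·9 = 297 = 8·37 + 1.
So x ≡ 9·23 = 207 ≡ 22 (mod 37).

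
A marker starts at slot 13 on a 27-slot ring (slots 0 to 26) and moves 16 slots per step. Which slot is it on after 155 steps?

155·16 = 2480.
Dividing 2480 by 27 gives quotient 91 and remainder 23.
(13 + 23) mod 27 = 9.

9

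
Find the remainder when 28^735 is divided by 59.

By repeated squaring mod 59: 28^1≡28, 28^2≡17, 28^4≡53, 28^8≡36, 28^16≡57, 28^32≡4, 28^64≡16, 28^128≡20, 28^256≡46, 28^512≡51.
Since 735 = 1 + 2 + 4 + 8 + 16 + 64 + 128 + 512 in binary, 28^735 ≡ 28·17·53·36·57·16·20·51 ≡ 22 (mod 59).

22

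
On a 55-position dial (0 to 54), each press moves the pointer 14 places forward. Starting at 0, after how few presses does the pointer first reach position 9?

14⁻¹ ≡ 4 (mod 55) because 14·4 = 56 = 1·55 + 1.
Multiplying both sides by 4: x ≡ 4·9 = 36 ≡ 36 (mod 55).

36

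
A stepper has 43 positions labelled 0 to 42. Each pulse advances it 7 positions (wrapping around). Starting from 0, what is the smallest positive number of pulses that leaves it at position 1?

7·37 = 259 = 6·43 + 1, so 7⁻¹ ≡ 37 (mod 43).

37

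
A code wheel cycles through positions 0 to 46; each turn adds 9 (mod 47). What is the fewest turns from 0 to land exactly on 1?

21

9·21 = 189 = 4·47 + 1, so 9⁻¹ ≡ 21 (mod 47).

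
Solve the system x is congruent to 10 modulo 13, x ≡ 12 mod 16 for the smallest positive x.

140

Since 16·9 ≡ 1 (mod 13), take x = 12 + 16·((10−12)·9 mod 13) = 12 + 16·8 = 140.
Check: 140 mod 13 = 10, 140 mod 16 = 12.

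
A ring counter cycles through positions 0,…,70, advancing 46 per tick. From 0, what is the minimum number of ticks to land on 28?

The inverse of 46 mod 71 is 17 (since 46·17 = 782 ≡ 1).
Multiplying both sides by 17: x ≡ 17·28 = 476 ≡ 50 (mod 71).
Check: 46·50 = 2300 = 32·71 + 28.

50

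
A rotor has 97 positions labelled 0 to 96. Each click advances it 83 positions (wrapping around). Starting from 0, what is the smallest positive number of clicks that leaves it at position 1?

97 = 1·83 + 14
83 = 5·14 + 13
14 = 1·13 + 1
13 = 13·1 + 0
Back-substituting gives 83·90 ≡ 1 (mod 97).

90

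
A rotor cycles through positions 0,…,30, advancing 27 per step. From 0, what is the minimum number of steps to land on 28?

The inverse of 27 mod 31 is 23 (since 27·23 = 621 ≡ 1).
Multiplying both sides by 23: x ≡ 23·28 = 644 ≡ 24 (mod 31).

24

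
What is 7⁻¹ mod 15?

13

15 = 2·7 + 1
7 = 7·1 + 0
Back-substituting gives 7·13 ≡ 1 (mod 15).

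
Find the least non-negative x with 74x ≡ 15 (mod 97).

The inverse of 74 mod 97 is 59 (since 74·59 = 4366 ≡ 1).
Multiplying both sides by 59: x ≡ 59·15 = 885 ≡ 12 (mod 97).

12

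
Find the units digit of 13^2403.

7

Last digits of 3^n: 3, 9, 7, 1 (period 4).
2403 mod 4 = 3, so the last digit matches 3^3 = 7.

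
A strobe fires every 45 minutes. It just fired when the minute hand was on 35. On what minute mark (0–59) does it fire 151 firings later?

50

151·45 = 6795.
6795 mod 60 = 15 (since 113·60 = 6780).
(35 + 15) mod 60 = 50.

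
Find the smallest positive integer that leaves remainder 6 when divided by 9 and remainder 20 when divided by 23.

x ≡ 6 (mod 9) gives x ∈ {6, 15, 24, 33, 42, 51, 60, 69, …}.
The first of these with x mod 23 = 20 is 204.

204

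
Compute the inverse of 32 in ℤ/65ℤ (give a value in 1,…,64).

65 = 2·32 + 1
32 = 32·1 + 0
Back-substituting gives 32·63 ≡ 1 (mod 65).

63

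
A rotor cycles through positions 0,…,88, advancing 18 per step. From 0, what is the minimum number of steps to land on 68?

73

18⁻¹ ≡ 5 (mod 89) because 18·5 = 90 = 1·89 + 1.
So x ≡ 5·68 = 340 ≡ 73 (mod 89).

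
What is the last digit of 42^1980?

The units digit of 42^n cycles with period 4: 2, 4, 8, 6, …
1980 mod 4 = 0, so the last digit matches 2^4 = 6.

6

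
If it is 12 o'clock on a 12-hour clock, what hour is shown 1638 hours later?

6

1638 = 136·12 + 6, so 1638 mod 12 = 6.
12 + 6 → 6 on a 12-hour dial.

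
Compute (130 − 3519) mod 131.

17

Dividing 3519 by 131 gives quotient 26 and remainder 113.
(130 − 113) mod 131 = 17.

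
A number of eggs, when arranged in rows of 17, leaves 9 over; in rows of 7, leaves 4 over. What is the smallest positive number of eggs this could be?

60

x ≡ 4 (mod 7) gives x ∈ {4, 11, 18, 25, 32, 39, 46, 53, …}.
The first of these with x mod 17 = 9 is 60.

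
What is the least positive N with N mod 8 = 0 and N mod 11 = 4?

48

x ≡ 0 (mod 8) gives x ∈ {0, 8, 16, 24, 32, 40, 48}.
The first of these with x mod 11 = 4 is 48.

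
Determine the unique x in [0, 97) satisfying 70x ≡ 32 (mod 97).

The inverse of 70 mod 97 is 79 (since 70·79 = 5530 ≡ 1).
Multiplying both sides by 79: x ≡ 79·32 = 2528 ≡ 6 (mod 97).
Check: 70·6 = 420 = 4·97 + 32.

6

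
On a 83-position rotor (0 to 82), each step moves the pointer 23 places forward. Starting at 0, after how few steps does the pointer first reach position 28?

23⁻¹ ≡ 65 (mod 83) because 23·65 = 1495 = 18·83 + 1.
Multiplying both sides by 65: x ≡ 65·28 = 1820 ≡ 77 (mod 83).

77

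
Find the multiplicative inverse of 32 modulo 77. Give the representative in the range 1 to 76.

32·65 = 2080 = 27·77 + 1, so 32⁻¹ ≡ 65 (mod 77).

65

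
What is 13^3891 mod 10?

7

The units digit of 13^n cycles with period 4: 3, 9, 7, 1, …
3891 mod 4 = 3, so the last digit matches 3^3 = 7.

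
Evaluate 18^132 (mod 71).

Successive squares of 18 mod 71: 18^1≡18, 18^2≡40, 18^4≡38, 18^8≡24, 18^16≡8, 18^32≡64, 18^64≡49, 18^128≡58.
Since 132 = 4 + 128 in binary, 18^132 ≡ 38·58 ≡ 3 (mod 71).

3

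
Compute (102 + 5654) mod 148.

Dividing 5654 by 148 gives quotient 38 and remainder 30.
(102 + 30) mod 148 = 132.

132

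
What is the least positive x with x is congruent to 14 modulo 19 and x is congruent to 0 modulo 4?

x ≡ 0 (mod 4) gives x ∈ {0, 4, 8, 12, 16, 20, 24, 28, …}.
The first of these with x mod 19 = 14 is 52.

52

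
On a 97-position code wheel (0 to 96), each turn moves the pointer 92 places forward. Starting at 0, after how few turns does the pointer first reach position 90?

79

The inverse of 92 mod 97 is 58 (since 92·58 = 5336 ≡ 1).
Multiplying both sides by 58: x ≡ 58·90 = 5220 ≡ 79 (mod 97).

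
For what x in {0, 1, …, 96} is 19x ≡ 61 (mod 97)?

The inverse of 19 mod 97 is 46 (since 19·46 = 874 ≡ 1).
Multiplying both sides by 46: x ≡ 46·61 = 2806 ≡ 90 (mod 97).

90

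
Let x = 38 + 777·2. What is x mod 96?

777·2 = 1554.
1554 mod 96 = 18 (since 16·96 = 1536).
(38 + 18) mod 96 = 56.

56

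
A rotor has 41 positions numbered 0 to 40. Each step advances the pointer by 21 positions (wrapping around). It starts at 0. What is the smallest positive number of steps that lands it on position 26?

11

The inverse of 21 mod 41 is 2 (since 21·2 = 42 ≡ 1).
So x ≡ 2·26 = 52 ≡ 11 (mod 41).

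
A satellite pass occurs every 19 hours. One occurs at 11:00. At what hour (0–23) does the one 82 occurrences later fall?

9

82·19 = 1558.
1558 − 64·24 = 22, so 1558 ≡ 22 (mod 24).
(11 + 22) mod 24 = 9.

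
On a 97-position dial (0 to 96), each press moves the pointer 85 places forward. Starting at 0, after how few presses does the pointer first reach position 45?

69

The inverse of 85 mod 97 is 8 (since 85·8 = 680 ≡ 1).
So x ≡ 8·45 = 360 ≡ 69 (mod 97).
Check: 85·69 = 5865 = 60·97 + 45.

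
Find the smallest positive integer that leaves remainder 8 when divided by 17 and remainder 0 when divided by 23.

161

x ≡ 8 (mod 17) gives x ∈ {8, 25, 42, 59, 76, 93, 110, 127, …}.
The first of these with x mod 23 = 0 is 161.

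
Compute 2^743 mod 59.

Successive squares of 2 mod 59: 2^1≡2, 2^2≡4, 2^4≡16, 2^8≡20, 2^16≡46, 2^32≡51, 2^64≡5, 2^128≡25, 2^256≡35, 2^512≡45.
743 = 1 + 2 + 4 + 32 + 64 + 128 + 512, so 2^743 ≡ 2·4·16·51·5·25·45 ≡ 52 (mod 59).

52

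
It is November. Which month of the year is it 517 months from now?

December

517 mod 12 = 1 (since 43·12 = 516).
November + 1 month → December.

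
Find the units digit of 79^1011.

9

The units digit of 79^n cycles with period 2: 9, 1, …
1011 leaves remainder 1 on division by 2, so 79^1011 ends in 9.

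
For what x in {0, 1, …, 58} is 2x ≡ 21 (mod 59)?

40

The inverse of 2 mod 59 is 30 (since 2·30 = 60 ≡ 1).
So x ≡ 30·21 = 630 ≡ 40 (mod 59).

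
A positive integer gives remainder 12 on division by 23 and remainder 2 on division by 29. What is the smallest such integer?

x ≡ 12 (mod 23) gives x ∈ {12, 35, 58, 81, 104, 127, 150, 173, …}.
The first of these with x mod 29 = 2 is 495.

495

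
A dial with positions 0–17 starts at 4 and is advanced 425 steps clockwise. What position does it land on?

425 = 23·18 + 11, so 425 mod 18 = 11.
(4 + 11) mod 18 = 15.

15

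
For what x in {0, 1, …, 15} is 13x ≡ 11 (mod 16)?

The inverse of 13 mod 16 is 5 (since 13·5 = 65 ≡ 1).
So x ≡ 5·11 = 55 ≡ 7 (mod 16).
Check: 13·7 = 91 = 5·16 + 11.

7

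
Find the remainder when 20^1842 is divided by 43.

11

By repeated squaring mod 43: 20^1≡20, 20^2≡13, 20^4≡40, 20^8≡9, 20^16≡38, 20^32≡25, 20^64≡23, 20^128≡13, 20^256≡40, 20^512≡9, 20^1024≡38.
1842 = 2 + 16 + 32 + 256 + 512 + 1024, so 20^1842 ≡ 13·38·25·40·9·38 ≡ 11 (mod 43).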